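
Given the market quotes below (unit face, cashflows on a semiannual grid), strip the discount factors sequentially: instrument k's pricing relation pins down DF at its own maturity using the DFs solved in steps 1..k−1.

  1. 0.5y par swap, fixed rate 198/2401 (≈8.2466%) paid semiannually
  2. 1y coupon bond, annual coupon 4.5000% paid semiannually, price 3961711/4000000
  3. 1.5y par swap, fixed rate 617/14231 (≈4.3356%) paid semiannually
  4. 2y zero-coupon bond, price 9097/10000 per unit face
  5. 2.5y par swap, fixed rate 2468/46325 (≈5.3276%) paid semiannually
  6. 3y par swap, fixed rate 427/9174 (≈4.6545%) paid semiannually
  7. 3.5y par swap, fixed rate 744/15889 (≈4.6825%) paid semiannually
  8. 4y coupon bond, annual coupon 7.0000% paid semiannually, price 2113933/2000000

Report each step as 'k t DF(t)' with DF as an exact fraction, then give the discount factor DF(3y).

1 1/2 2401/2500
2 1 379/400
3 3/2 9383/10000
4 2 9097/10000
5 5/2 4383/5000
6 3 8719/10000
7 7/2 532/625
8 4 8063/10000
DF(3y) = 8719/10000 ≈ 0.871900

step 1 [0.5y] swap r/2=99/2401: DF=(1 − 99/2401·(0))/(1+99/2401) = 2401/2500 ≈ 0.960400
step 2 [1y] bond c/2=9/400: DF=(3961711/4000000 − 9/400·(0.960400))/(1+9/400) = 379/400 ≈ 0.947500
step 3 [1.5y] swap r/2=617/28462: DF=(1 − 617/28462·(0.960400+0.947500))/(1+617/28462) = 9383/10000 ≈ 0.938300
step 4 [2y] zero: DF = P = 9097/10000 ≈ 0.909700
step 5 [2.5y] swap r/2=1234/46325: DF=(1 − 1234/46325·(0.960400+0.947500+0.938300+0.909700))/(1+1234/46325) = 4383/5000 ≈ 0.876600
step 6 [3y] swap r/2=427/18348: DF=(1 − 427/18348·(0.960400+0.947500+0.938300+0.909700+0.876600))/(1+427/18348) = 8719/10000 ≈ 0.871900
step 7 [3.5y] swap r/2=372/15889: DF=(1 − 372/15889·(0.960400+0.947500+0.938300+0.909700+0.876600+0.871900))/(1+372/15889) = 532/625 ≈ 0.851200
step 8 [4y] bond c/2=7/200: DF=(2113933/2000000 − 7/200·(0.960400+0.947500+0.938300+0.909700+0.876600+0.871900+0.851200))/(1+7/200) = 8063/10000 ≈ 0.806300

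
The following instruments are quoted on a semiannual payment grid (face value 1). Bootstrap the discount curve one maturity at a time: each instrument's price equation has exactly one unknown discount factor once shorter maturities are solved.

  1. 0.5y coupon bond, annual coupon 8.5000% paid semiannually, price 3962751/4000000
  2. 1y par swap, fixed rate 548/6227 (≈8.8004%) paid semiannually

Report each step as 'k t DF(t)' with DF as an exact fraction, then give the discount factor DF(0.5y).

step 1 [0.5y] bond c/2=17/400: DF=(3962751/4000000 − 17/400·(0))/(1+17/400) = 9503/10000 ≈ 0.950300
step 2 [1y] swap r/2=274/6227: DF=(1 − 274/6227·(0.950300))/(1+274/6227) = 4589/5000 ≈ 0.917800

1 1/2 9503/10000
2 1 4589/5000
DF(0.5y) = 9503/10000 ≈ 0.950300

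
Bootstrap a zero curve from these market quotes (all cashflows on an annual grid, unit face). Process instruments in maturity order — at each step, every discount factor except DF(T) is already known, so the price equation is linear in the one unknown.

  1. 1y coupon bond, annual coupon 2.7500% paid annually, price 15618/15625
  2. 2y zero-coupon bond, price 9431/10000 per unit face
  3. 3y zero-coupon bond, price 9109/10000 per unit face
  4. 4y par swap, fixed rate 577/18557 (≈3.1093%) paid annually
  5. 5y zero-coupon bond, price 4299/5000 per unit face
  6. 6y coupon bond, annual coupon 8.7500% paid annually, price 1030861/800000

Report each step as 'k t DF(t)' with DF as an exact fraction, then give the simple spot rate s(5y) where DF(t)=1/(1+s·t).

step 1 [1y] bond c/1=11/400: DF=(15618/15625 − 11/400·(0))/(1+11/400) = 608/625 ≈ 0.972800
step 2 [2y] zero: DF = P = 9431/10000 ≈ 0.943100
step 3 [3y] zero: DF = P = 9109/10000 ≈ 0.910900
step 4 [4y] swap r/1=577/18557: DF=(1 − 577/18557·(0.972800+0.943100+0.910900))/(1+577/18557) = 4423/5000 ≈ 0.884600
step 5 [5y] zero: DF = P = 4299/5000 ≈ 0.859800
step 6 [6y] bond c/1=7/80: DF=(1030861/800000 − 7/80·(0.972800+0.943100+0.910900+0.884600+0.859800))/(1+7/80) = 8171/10000 ≈ 0.817100

1 1 608/625
2 2 9431/10000
3 3 9109/10000
4 4 4423/5000
5 5 4299/5000
6 6 8171/10000
s(5y) = (1/(4299/5000) − 1)/(5) = 701/21495 ≈ 3.2612%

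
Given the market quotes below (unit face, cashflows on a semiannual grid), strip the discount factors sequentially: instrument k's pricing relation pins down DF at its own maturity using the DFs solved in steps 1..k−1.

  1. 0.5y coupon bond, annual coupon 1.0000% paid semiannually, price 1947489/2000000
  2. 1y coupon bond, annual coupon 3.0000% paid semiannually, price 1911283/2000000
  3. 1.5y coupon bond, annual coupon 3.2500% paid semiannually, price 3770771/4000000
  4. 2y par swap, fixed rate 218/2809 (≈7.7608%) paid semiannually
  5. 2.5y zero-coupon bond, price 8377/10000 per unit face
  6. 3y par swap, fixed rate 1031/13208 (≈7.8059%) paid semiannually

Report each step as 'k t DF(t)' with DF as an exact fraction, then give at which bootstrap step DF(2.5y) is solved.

step 1 [0.5y] bond c/2=1/200: DF=(1947489/2000000 − 1/200·(0))/(1+1/200) = 9689/10000 ≈ 0.968900
step 2 [1y] bond c/2=3/200: DF=(1911283/2000000 − 3/200·(0.968900))/(1+3/200) = 1159/1250 ≈ 0.927200
step 3 [1.5y] bond c/2=13/800: DF=(3770771/4000000 − 13/800·(0.968900+0.927200))/(1+13/800) = 8973/10000 ≈ 0.897300
step 4 [2y] swap r/2=109/2809: DF=(1 − 109/2809·(0.968900+0.927200+0.897300))/(1+109/2809) = 8583/10000 ≈ 0.858300
step 5 [2.5y] zero: DF = P = 8377/10000 ≈ 0.837700
step 6 [3y] swap r/2=1031/26416: DF=(1 − 1031/26416·(0.968900+0.927200+0.897300+0.858300+0.837700))/(1+1031/26416) = 3969/5000 ≈ 0.793800

1 1/2 9689/10000
2 1 1159/1250
3 3/2 8973/10000
4 2 8583/10000
5 5/2 8377/10000
6 3 3969/5000
DF(2.5y) is solved at step 5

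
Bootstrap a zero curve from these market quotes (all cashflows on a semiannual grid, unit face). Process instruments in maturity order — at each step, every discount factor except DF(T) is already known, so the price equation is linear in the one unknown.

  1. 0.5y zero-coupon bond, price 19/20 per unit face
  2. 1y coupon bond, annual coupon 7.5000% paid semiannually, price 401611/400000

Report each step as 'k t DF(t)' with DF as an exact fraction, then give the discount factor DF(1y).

1 1/2 19/20
2 1 4667/5000
DF(1y) = 4667/5000 ≈ 0.933400

step 1 [0.5y] zero: DF = P = 19/20 ≈ 0.950000
step 2 [1y] bond c/2=3/80: DF=(401611/400000 − 3/80·(0.950000))/(1+3/80) = 4667/5000 ≈ 0.933400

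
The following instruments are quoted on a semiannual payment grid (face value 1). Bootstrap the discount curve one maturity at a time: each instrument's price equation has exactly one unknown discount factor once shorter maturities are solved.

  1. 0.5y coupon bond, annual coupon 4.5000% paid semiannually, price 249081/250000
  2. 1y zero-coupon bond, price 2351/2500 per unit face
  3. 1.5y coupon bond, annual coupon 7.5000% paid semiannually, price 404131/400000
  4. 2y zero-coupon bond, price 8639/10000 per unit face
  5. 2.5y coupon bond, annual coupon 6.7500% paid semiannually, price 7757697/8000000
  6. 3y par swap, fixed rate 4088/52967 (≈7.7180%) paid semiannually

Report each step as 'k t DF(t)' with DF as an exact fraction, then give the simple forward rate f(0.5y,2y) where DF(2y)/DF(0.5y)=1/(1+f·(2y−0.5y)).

step 1 [0.5y] bond c/2=9/400: DF=(249081/250000 − 9/400·(0))/(1+9/400) = 609/625 ≈ 0.974400
step 2 [1y] zero: DF = P = 2351/2500 ≈ 0.940400
step 3 [1.5y] bond c/2=3/80: DF=(404131/400000 − 3/80·(0.974400+0.940400))/(1+3/80) = 4523/5000 ≈ 0.904600
step 4 [2y] zero: DF = P = 8639/10000 ≈ 0.863900
step 5 [2.5y] bond c/2=27/800: DF=(7757697/8000000 − 27/800·(0.974400+0.940400+0.904600+0.863900))/(1+27/800) = 4089/5000 ≈ 0.817800
step 6 [3y] swap r/2=2044/52967: DF=(1 − 2044/52967·(0.974400+0.940400+0.904600+0.863900+0.817800))/(1+2044/52967) = 1989/2500 ≈ 0.795600

1 1/2 609/625
2 1 2351/2500
3 3/2 4523/5000
4 2 8639/10000
5 5/2 4089/5000
6 3 1989/2500
f(0.5y,2y) = ((609/625)/(8639/10000) − 1)/(3/2) = 2210/25917 ≈ 8.5272%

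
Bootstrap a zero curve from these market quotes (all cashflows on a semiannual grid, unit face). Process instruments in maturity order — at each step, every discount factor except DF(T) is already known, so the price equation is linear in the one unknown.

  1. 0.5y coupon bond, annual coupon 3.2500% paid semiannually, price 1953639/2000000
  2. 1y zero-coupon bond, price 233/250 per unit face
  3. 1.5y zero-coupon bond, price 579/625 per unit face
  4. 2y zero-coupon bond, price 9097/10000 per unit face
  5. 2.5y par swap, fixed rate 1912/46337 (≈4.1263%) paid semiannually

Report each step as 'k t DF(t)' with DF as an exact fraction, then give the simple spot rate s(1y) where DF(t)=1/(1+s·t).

step 1 [0.5y] bond c/2=13/800: DF=(1953639/2000000 − 13/800·(0))/(1+13/800) = 2403/2500 ≈ 0.961200
step 2 [1y] zero: DF = P = 233/250 ≈ 0.932000
step 3 [1.5y] zero: DF = P = 579/625 ≈ 0.926400
step 4 [2y] zero: DF = P = 9097/10000 ≈ 0.909700
step 5 [2.5y] swap r/2=956/46337: DF=(1 − 956/46337·(0.961200+0.932000+0.926400+0.909700))/(1+956/46337) = 2261/2500 ≈ 0.904400

1 1/2 2403/2500
2 1 233/250
3 3/2 579/625
4 2 9097/10000
5 5/2 2261/2500
s(1y) = (1/(233/250) − 1)/(1) = 17/233 ≈ 7.2961%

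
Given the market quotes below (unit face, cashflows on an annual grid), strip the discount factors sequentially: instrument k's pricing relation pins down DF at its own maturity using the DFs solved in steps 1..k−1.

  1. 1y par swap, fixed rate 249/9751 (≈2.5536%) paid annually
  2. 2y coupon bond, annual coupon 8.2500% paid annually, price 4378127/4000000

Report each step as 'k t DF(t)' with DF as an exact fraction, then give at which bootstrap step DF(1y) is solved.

1 1 9751/10000
2 2 1171/1250
DF(1y) is solved at step 1

step 1 [1y] swap r/1=249/9751: DF=(1 − 249/9751·(0))/(1+249/9751) = 9751/10000 ≈ 0.975100
step 2 [2y] bond c/1=33/400: DF=(4378127/4000000 − 33/400·(0.975100))/(1+33/400) = 1171/1250 ≈ 0.936800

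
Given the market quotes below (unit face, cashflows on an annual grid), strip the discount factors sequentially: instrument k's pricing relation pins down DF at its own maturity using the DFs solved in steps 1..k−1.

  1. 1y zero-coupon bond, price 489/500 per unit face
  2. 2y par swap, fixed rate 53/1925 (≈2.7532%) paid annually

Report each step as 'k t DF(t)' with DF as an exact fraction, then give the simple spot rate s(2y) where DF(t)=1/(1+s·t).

step 1 [1y] zero: DF = P = 489/500 ≈ 0.978000
step 2 [2y] swap r/1=53/1925: DF=(1 − 53/1925·(0.978000))/(1+53/1925) = 947/1000 ≈ 0.947000

1 1 489/500
2 2 947/1000
s(2y) = (1/(947/1000) − 1)/(2) = 53/1894 ≈ 2.7983%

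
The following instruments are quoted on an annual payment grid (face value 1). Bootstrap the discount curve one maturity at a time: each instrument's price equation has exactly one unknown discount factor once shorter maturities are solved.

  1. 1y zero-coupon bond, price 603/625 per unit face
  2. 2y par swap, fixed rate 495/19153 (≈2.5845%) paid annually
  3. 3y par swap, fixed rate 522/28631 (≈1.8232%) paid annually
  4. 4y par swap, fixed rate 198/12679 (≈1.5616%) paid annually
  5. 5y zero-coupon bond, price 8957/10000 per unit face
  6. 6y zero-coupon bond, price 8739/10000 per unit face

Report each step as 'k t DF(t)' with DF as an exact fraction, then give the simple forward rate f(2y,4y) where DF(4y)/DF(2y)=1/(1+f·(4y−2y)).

1 1 603/625
2 2 1901/2000
3 3 4739/5000
4 4 4703/5000
5 5 8957/10000
6 6 8739/10000
f(2y,4y) = ((1901/2000)/(4703/5000) − 1)/(2) = 99/18812 ≈ 0.5263%

step 1 [1y] zero: DF = P = 603/625 ≈ 0.964800
step 2 [2y] swap r/1=495/19153: DF=(1 − 495/19153·(0.964800))/(1+495/19153) = 1901/2000 ≈ 0.950500
step 3 [3y] swap r/1=522/28631: DF=(1 − 522/28631·(0.964800+0.950500))/(1+522/28631) = 4739/5000 ≈ 0.947800
step 4 [4y] swap r/1=198/12679: DF=(1 − 198/12679·(0.964800+0.950500+0.947800))/(1+198/12679) = 4703/5000 ≈ 0.940600
step 5 [5y] zero: DF = P = 8957/10000 ≈ 0.895700
step 6 [6y] zero: DF = P = 8739/10000 ≈ 0.873900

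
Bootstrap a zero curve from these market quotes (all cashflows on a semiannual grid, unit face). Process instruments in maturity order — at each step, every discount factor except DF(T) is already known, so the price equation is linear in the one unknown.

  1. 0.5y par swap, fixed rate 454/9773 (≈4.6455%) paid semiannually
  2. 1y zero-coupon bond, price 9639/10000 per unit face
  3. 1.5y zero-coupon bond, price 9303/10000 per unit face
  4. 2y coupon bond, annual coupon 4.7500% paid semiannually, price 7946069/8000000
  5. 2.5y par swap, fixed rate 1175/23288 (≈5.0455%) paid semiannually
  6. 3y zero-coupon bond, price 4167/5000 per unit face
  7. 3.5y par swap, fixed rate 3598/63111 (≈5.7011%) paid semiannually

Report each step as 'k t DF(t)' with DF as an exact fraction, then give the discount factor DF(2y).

1 1/2 9773/10000
2 1 9639/10000
3 3/2 9303/10000
4 2 2259/2500
5 5/2 353/400
6 3 4167/5000
7 7/2 8201/10000
DF(2y) = 2259/2500 ≈ 0.903600

step 1 [0.5y] swap r/2=227/9773: DF=(1 − 227/9773·(0))/(1+227/9773) = 9773/10000 ≈ 0.977300
step 2 [1y] zero: DF = P = 9639/10000 ≈ 0.963900
step 3 [1.5y] zero: DF = P = 9303/10000 ≈ 0.930300
step 4 [2y] bond c/2=19/800: DF=(7946069/8000000 − 19/800·(0.977300+0.963900+0.930300))/(1+19/800) = 2259/2500 ≈ 0.903600
step 5 [2.5y] swap r/2=1175/46576: DF=(1 − 1175/46576·(0.977300+0.963900+0.930300+0.903600))/(1+1175/46576) = 353/400 ≈ 0.882500
step 6 [3y] zero: DF = P = 4167/5000 ≈ 0.833400
step 7 [3.5y] swap r/2=1799/63111: DF=(1 − 1799/63111·(0.977300+0.963900+0.930300+0.903600+0.882500+0.833400))/(1+1799/63111) = 8201/10000 ≈ 0.820100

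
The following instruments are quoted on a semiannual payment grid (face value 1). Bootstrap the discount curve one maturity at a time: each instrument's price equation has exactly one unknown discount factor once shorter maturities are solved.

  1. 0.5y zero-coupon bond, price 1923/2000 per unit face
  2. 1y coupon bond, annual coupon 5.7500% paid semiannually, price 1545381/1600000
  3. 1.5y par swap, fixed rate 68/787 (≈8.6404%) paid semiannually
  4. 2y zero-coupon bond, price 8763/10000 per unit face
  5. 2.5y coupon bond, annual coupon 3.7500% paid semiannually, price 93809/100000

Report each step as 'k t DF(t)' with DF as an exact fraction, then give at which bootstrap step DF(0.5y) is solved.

step 1 [0.5y] zero: DF = P = 1923/2000 ≈ 0.961500
step 2 [1y] bond c/2=23/800: DF=(1545381/1600000 − 23/800·(0.961500))/(1+23/800) = 114/125 ≈ 0.912000
step 3 [1.5y] swap r/2=34/787: DF=(1 − 34/787·(0.961500+0.912000))/(1+34/787) = 881/1000 ≈ 0.881000
step 4 [2y] zero: DF = P = 8763/10000 ≈ 0.876300
step 5 [2.5y] bond c/2=3/160: DF=(93809/100000 − 3/160·(0.961500+0.912000+0.881000+0.876300))/(1+3/160) = 427/500 ≈ 0.854000

1 1/2 1923/2000
2 1 114/125
3 3/2 881/1000
4 2 8763/10000
5 5/2 427/500
DF(0.5y) is solved at step 1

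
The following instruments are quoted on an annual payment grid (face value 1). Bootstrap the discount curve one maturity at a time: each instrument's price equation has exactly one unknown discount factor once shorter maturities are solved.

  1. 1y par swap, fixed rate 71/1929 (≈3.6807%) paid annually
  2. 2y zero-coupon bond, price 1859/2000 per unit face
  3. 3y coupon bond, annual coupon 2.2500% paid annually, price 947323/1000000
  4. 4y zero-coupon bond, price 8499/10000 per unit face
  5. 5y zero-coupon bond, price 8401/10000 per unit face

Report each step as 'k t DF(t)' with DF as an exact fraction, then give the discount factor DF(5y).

1 1 1929/2000
2 2 1859/2000
3 3 553/625
4 4 8499/10000
5 5 8401/10000
DF(5y) = 8401/10000 ≈ 0.840100

step 1 [1y] swap r/1=71/1929: DF=(1 − 71/1929·(0))/(1+71/1929) = 1929/2000 ≈ 0.964500
step 2 [2y] zero: DF = P = 1859/2000 ≈ 0.929500
step 3 [3y] bond c/1=9/400: DF=(947323/1000000 − 9/400·(0.964500+0.929500))/(1+9/400) = 553/625 ≈ 0.884800
step 4 [4y] zero: DF = P = 8499/10000 ≈ 0.849900
step 5 [5y] zero: DF = P = 8401/10000 ≈ 0.840100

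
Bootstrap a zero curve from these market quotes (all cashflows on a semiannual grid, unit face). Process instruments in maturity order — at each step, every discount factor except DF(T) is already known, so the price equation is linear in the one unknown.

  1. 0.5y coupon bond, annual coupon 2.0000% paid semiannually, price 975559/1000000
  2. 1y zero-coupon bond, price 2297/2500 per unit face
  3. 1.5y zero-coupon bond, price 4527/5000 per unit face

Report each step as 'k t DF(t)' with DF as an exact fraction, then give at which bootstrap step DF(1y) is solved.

1 1/2 9659/10000
2 1 2297/2500
3 3/2 4527/5000
DF(1y) is solved at step 2

step 1 [0.5y] bond c/2=1/100: DF=(975559/1000000 − 1/100·(0))/(1+1/100) = 9659/10000 ≈ 0.965900
step 2 [1y] zero: DF = P = 2297/2500 ≈ 0.918800
step 3 [1.5y] zero: DF = P = 4527/5000 ≈ 0.905400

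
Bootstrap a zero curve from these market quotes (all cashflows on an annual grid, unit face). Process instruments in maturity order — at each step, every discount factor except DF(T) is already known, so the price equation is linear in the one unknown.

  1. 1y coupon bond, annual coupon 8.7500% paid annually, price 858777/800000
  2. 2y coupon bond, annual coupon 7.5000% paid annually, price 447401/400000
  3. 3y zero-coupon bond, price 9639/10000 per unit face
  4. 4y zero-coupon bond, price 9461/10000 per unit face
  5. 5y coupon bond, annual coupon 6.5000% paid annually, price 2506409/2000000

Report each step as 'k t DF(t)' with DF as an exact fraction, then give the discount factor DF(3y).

1 1 9871/10000
2 2 2429/2500
3 3 9639/10000
4 4 9461/10000
5 5 4703/5000
DF(3y) = 9639/10000 ≈ 0.963900

step 1 [1y] bond c/1=7/80: DF=(858777/800000 − 7/80·(0))/(1+7/80) = 9871/10000 ≈ 0.987100
step 2 [2y] bond c/1=3/40: DF=(447401/400000 − 3/40·(0.987100))/(1+3/40) = 2429/2500 ≈ 0.971600
step 3 [3y] zero: DF = P = 9639/10000 ≈ 0.963900
step 4 [4y] zero: DF = P = 9461/10000 ≈ 0.946100
step 5 [5y] bond c/1=13/200: DF=(2506409/2000000 − 13/200·(0.987100+0.971600+0.963900+0.946100))/(1+13/200) = 4703/5000 ≈ 0.940600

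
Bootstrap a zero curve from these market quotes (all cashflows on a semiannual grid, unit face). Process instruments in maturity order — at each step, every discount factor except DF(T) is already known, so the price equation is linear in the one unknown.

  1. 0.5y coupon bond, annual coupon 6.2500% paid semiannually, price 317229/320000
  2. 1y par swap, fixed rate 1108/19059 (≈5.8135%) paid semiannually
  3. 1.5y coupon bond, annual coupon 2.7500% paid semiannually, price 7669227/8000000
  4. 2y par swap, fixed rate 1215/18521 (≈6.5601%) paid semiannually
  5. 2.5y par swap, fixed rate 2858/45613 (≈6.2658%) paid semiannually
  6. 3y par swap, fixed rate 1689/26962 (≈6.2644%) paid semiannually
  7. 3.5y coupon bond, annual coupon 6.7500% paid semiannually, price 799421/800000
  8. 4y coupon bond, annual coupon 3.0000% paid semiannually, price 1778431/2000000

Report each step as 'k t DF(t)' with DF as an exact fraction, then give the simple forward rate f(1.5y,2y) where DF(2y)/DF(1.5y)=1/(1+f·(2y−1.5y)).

step 1 [0.5y] bond c/2=1/32: DF=(317229/320000 − 1/32·(0))/(1+1/32) = 9613/10000 ≈ 0.961300
step 2 [1y] swap r/2=554/19059: DF=(1 − 554/19059·(0.961300))/(1+554/19059) = 4723/5000 ≈ 0.944600
step 3 [1.5y] bond c/2=11/800: DF=(7669227/8000000 − 11/800·(0.961300+0.944600))/(1+11/800) = 4599/5000 ≈ 0.919800
step 4 [2y] swap r/2=1215/37042: DF=(1 − 1215/37042·(0.961300+0.944600+0.919800))/(1+1215/37042) = 1757/2000 ≈ 0.878500
step 5 [2.5y] swap r/2=1429/45613: DF=(1 − 1429/45613·(0.961300+0.944600+0.919800+0.878500))/(1+1429/45613) = 8571/10000 ≈ 0.857100
step 6 [3y] swap r/2=1689/53924: DF=(1 − 1689/53924·(0.961300+0.944600+0.919800+0.878500+0.857100))/(1+1689/53924) = 8311/10000 ≈ 0.831100
step 7 [3.5y] bond c/2=27/800: DF=(799421/800000 − 27/800·(0.961300+0.944600+0.919800+0.878500+0.857100+0.831100))/(1+27/800) = 3953/5000 ≈ 0.790600
step 8 [4y] bond c/2=3/200: DF=(1778431/2000000 − 3/200·(0.961300+0.944600+0.919800+0.878500+0.857100+0.831100+0.790600))/(1+3/200) = 7847/10000 ≈ 0.784700

1 1/2 9613/10000
2 1 4723/5000
3 3/2 4599/5000
4 2 1757/2000
5 5/2 8571/10000
6 3 8311/10000
7 7/2 3953/5000
8 4 7847/10000
f(1.5y,2y) = ((4599/5000)/(1757/2000) − 1)/(1/2) = 118/1255 ≈ 9.4024%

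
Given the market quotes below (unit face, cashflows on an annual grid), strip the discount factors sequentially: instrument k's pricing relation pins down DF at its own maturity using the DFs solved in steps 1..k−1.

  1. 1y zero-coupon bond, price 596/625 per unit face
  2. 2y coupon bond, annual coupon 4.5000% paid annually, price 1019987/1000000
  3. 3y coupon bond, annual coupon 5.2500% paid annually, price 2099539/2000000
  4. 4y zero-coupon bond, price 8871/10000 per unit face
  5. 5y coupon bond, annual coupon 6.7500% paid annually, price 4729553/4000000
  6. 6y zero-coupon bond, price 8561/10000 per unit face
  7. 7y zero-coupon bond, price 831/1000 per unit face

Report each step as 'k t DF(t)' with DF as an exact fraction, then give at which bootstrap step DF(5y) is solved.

step 1 [1y] zero: DF = P = 596/625 ≈ 0.953600
step 2 [2y] bond c/1=9/200: DF=(1019987/1000000 − 9/200·(0.953600))/(1+9/200) = 187/200 ≈ 0.935000
step 3 [3y] bond c/1=21/400: DF=(2099539/2000000 − 21/400·(0.953600+0.935000))/(1+21/400) = 1129/1250 ≈ 0.903200
step 4 [4y] zero: DF = P = 8871/10000 ≈ 0.887100
step 5 [5y] bond c/1=27/400: DF=(4729553/4000000 − 27/400·(0.953600+0.935000+0.903200+0.887100))/(1+27/400) = 7/8 ≈ 0.875000
step 6 [6y] zero: DF = P = 8561/10000 ≈ 0.856100
step 7 [7y] zero: DF = P = 831/1000 ≈ 0.831000

1 1 596/625
2 2 187/200
3 3 1129/1250
4 4 8871/10000
5 5 7/8
6 6 8561/10000
7 7 831/1000
DF(5y) is solved at step 5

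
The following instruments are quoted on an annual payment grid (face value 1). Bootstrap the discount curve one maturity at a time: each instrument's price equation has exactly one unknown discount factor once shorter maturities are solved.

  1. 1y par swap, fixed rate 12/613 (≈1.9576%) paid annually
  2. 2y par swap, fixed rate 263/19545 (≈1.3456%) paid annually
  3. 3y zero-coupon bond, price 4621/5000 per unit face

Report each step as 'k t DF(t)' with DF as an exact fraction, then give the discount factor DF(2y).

step 1 [1y] swap r/1=12/613: DF=(1 − 12/613·(0))/(1+12/613) = 613/625 ≈ 0.980800
step 2 [2y] swap r/1=263/19545: DF=(1 − 263/19545·(0.980800))/(1+263/19545) = 9737/10000 ≈ 0.973700
step 3 [3y] zero: DF = P = 4621/5000 ≈ 0.924200

1 1 613/625
2 2 9737/10000
3 3 4621/5000
DF(2y) = 9737/10000 ≈ 0.973700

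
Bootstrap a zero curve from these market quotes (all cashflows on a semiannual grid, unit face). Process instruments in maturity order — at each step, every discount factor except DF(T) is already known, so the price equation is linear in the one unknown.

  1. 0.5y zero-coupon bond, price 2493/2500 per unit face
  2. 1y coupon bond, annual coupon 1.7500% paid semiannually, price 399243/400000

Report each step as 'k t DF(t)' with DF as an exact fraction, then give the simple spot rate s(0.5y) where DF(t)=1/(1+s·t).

step 1 [0.5y] zero: DF = P = 2493/2500 ≈ 0.997200
step 2 [1y] bond c/2=7/800: DF=(399243/400000 − 7/800·(0.997200))/(1+7/800) = 613/625 ≈ 0.980800

1 1/2 2493/2500
2 1 613/625
s(0.5y) = (1/(2493/2500) − 1)/(1/2) = 14/2493 ≈ 0.5616%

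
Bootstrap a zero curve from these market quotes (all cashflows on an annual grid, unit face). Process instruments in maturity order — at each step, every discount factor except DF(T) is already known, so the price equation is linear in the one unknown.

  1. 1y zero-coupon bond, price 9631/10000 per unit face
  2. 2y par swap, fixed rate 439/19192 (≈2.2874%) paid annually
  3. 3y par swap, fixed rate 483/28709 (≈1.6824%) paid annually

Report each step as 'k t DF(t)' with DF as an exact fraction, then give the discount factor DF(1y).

1 1 9631/10000
2 2 9561/10000
3 3 9517/10000
DF(1y) = 9631/10000 ≈ 0.963100

step 1 [1y] zero: DF = P = 9631/10000 ≈ 0.963100
step 2 [2y] swap r/1=439/19192: DF=(1 − 439/19192·(0.963100))/(1+439/19192) = 9561/10000 ≈ 0.956100
step 3 [3y] swap r/1=483/28709: DF=(1 − 483/28709·(0.963100+0.956100))/(1+483/28709) = 9517/10000 ≈ 0.951700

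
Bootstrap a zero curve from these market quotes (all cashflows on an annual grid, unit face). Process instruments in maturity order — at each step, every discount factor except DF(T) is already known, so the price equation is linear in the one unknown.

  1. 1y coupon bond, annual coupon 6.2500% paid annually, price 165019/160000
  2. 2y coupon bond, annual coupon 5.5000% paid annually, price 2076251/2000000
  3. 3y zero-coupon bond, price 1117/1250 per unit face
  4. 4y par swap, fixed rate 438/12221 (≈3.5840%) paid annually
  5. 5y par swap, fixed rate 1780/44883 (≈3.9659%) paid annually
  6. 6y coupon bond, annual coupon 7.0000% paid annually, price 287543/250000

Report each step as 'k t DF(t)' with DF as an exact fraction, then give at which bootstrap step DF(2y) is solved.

step 1 [1y] bond c/1=1/16: DF=(165019/160000 − 1/16·(0))/(1+1/16) = 9707/10000 ≈ 0.970700
step 2 [2y] bond c/1=11/200: DF=(2076251/2000000 − 11/200·(0.970700))/(1+11/200) = 4667/5000 ≈ 0.933400
step 3 [3y] zero: DF = P = 1117/1250 ≈ 0.893600
step 4 [4y] swap r/1=438/12221: DF=(1 − 438/12221·(0.970700+0.933400+0.893600))/(1+438/12221) = 4343/5000 ≈ 0.868600
step 5 [5y] swap r/1=1780/44883: DF=(1 − 1780/44883·(0.970700+0.933400+0.893600+0.868600))/(1+1780/44883) = 411/500 ≈ 0.822000
step 6 [6y] bond c/1=7/100: DF=(287543/250000 − 7/100·(0.970700+0.933400+0.893600+0.868600+0.822000))/(1+7/100) = 7813/10000 ≈ 0.781300

1 1 9707/10000
2 2 4667/5000
3 3 1117/1250
4 4 4343/5000
5 5 411/500
6 6 7813/10000
DF(2y) is solved at step 2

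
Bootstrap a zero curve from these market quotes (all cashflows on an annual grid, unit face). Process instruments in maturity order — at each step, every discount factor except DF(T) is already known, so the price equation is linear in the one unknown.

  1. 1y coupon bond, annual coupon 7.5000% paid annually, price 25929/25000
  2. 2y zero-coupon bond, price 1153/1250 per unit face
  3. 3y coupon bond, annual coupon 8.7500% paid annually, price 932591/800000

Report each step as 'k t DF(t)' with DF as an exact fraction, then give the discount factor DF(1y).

1 1 603/625
2 2 1153/1250
3 3 9201/10000
DF(1y) = 603/625 ≈ 0.964800

step 1 [1y] bond c/1=3/40: DF=(25929/25000 − 3/40·(0))/(1+3/40) = 603/625 ≈ 0.964800
step 2 [2y] zero: DF = P = 1153/1250 ≈ 0.922400
step 3 [3y] bond c/1=7/80: DF=(932591/800000 − 7/80·(0.964800+0.922400))/(1+7/80) = 9201/10000 ≈ 0.920100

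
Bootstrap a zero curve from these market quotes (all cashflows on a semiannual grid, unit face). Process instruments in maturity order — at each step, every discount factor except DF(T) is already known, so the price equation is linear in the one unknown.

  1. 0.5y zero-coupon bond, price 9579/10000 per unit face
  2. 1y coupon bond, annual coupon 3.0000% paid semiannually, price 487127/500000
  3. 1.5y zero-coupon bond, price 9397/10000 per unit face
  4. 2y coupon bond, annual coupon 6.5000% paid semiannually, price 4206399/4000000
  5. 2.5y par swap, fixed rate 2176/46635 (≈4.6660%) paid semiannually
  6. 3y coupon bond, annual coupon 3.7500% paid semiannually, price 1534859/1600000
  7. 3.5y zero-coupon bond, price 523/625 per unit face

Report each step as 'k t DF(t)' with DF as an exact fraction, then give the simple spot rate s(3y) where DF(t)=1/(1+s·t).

step 1 [0.5y] zero: DF = P = 9579/10000 ≈ 0.957900
step 2 [1y] bond c/2=3/200: DF=(487127/500000 − 3/200·(0.957900))/(1+3/200) = 9457/10000 ≈ 0.945700
step 3 [1.5y] zero: DF = P = 9397/10000 ≈ 0.939700
step 4 [2y] bond c/2=13/400: DF=(4206399/4000000 − 13/400·(0.957900+0.945700+0.939700))/(1+13/400) = 929/1000 ≈ 0.929000
step 5 [2.5y] swap r/2=1088/46635: DF=(1 − 1088/46635·(0.957900+0.945700+0.939700+0.929000))/(1+1088/46635) = 557/625 ≈ 0.891200
step 6 [3y] bond c/2=3/160: DF=(1534859/1600000 − 3/160·(0.957900+0.945700+0.939700+0.929000+0.891200))/(1+3/160) = 4279/5000 ≈ 0.855800
step 7 [3.5y] zero: DF = P = 523/625 ≈ 0.836800

1 1/2 9579/10000
2 1 9457/10000
3 3/2 9397/10000
4 2 929/1000
5 5/2 557/625
6 3 4279/5000
7 7/2 523/625
s(3y) = (1/(4279/5000) − 1)/(3) = 721/12837 ≈ 5.6166%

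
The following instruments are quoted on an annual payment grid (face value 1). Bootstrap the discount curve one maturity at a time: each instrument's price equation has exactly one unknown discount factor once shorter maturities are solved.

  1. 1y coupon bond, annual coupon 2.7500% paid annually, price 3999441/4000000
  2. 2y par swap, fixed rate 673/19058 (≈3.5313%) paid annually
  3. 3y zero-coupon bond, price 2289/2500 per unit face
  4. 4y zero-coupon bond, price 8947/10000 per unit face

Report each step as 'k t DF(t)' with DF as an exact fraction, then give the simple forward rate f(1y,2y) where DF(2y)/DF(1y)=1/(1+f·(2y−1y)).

step 1 [1y] bond c/1=11/400: DF=(3999441/4000000 − 11/400·(0))/(1+11/400) = 9731/10000 ≈ 0.973100
step 2 [2y] swap r/1=673/19058: DF=(1 − 673/19058·(0.973100))/(1+673/19058) = 9327/10000 ≈ 0.932700
step 3 [3y] zero: DF = P = 2289/2500 ≈ 0.915600
step 4 [4y] zero: DF = P = 8947/10000 ≈ 0.894700

1 1 9731/10000
2 2 9327/10000
3 3 2289/2500
4 4 8947/10000
f(1y,2y) = ((9731/10000)/(9327/10000) − 1)/(1) = 404/9327 ≈ 4.3315%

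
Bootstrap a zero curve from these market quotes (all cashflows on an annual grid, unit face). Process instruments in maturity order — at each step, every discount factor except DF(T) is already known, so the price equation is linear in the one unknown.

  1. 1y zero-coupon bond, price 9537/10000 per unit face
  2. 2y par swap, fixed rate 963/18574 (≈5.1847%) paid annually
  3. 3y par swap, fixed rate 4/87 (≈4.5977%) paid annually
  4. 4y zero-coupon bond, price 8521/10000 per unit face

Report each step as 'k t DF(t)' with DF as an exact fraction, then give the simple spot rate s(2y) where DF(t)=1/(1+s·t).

step 1 [1y] zero: DF = P = 9537/10000 ≈ 0.953700
step 2 [2y] swap r/1=963/18574: DF=(1 − 963/18574·(0.953700))/(1+963/18574) = 9037/10000 ≈ 0.903700
step 3 [3y] swap r/1=4/87: DF=(1 − 4/87·(0.953700+0.903700))/(1+4/87) = 1093/1250 ≈ 0.874400
step 4 [4y] zero: DF = P = 8521/10000 ≈ 0.852100

1 1 9537/10000
2 2 9037/10000
3 3 1093/1250
4 4 8521/10000
s(2y) = (1/(9037/10000) − 1)/(2) = 963/18074 ≈ 5.3281%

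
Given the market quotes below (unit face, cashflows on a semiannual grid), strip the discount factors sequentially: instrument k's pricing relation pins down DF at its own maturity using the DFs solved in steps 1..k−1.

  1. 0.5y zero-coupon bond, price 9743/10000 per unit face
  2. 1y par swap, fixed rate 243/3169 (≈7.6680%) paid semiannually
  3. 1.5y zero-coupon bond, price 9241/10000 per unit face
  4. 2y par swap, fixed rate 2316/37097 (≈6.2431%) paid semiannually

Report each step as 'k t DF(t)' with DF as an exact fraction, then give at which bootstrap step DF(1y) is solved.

1 1/2 9743/10000
2 1 9271/10000
3 3/2 9241/10000
4 2 4421/5000
DF(1y) is solved at step 2

step 1 [0.5y] zero: DF = P = 9743/10000 ≈ 0.974300
step 2 [1y] swap r/2=243/6338: DF=(1 − 243/6338·(0.974300))/(1+243/6338) = 9271/10000 ≈ 0.927100
step 3 [1.5y] zero: DF = P = 9241/10000 ≈ 0.924100
step 4 [2y] swap r/2=1158/37097: DF=(1 − 1158/37097·(0.974300+0.927100+0.924100))/(1+1158/37097) = 4421/5000 ≈ 0.884200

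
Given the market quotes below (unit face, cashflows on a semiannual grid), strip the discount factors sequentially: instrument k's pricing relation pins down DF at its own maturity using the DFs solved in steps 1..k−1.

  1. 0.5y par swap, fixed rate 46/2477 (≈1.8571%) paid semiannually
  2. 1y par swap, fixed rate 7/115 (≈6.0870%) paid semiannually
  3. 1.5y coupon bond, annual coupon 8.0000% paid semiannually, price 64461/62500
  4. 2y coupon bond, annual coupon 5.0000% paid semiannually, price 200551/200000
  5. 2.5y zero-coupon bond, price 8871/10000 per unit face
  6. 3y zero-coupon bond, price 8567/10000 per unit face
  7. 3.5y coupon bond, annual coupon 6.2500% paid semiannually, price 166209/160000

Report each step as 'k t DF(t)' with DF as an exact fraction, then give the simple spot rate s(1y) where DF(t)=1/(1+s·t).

step 1 [0.5y] swap r/2=23/2477: DF=(1 − 23/2477·(0))/(1+23/2477) = 2477/2500 ≈ 0.990800
step 2 [1y] swap r/2=7/230: DF=(1 − 7/230·(0.990800))/(1+7/230) = 2353/2500 ≈ 0.941200
step 3 [1.5y] bond c/2=1/25: DF=(64461/62500 − 1/25·(0.990800+0.941200))/(1+1/25) = 4587/5000 ≈ 0.917400
step 4 [2y] bond c/2=1/40: DF=(200551/200000 − 1/40·(0.990800+0.941200+0.917400))/(1+1/40) = 568/625 ≈ 0.908800
step 5 [2.5y] zero: DF = P = 8871/10000 ≈ 0.887100
step 6 [3y] zero: DF = P = 8567/10000 ≈ 0.856700
step 7 [3.5y] bond c/2=1/32: DF=(166209/160000 − 1/32·(0.990800+0.941200+0.917400+0.908800+0.887100+0.856700))/(1+1/32) = 4203/5000 ≈ 0.840600

1 1/2 2477/2500
2 1 2353/2500
3 3/2 4587/5000
4 2 568/625
5 5/2 8871/10000
6 3 8567/10000
7 7/2 4203/5000
s(1y) = (1/(2353/2500) − 1)/(1) = 147/2353 ≈ 6.2473%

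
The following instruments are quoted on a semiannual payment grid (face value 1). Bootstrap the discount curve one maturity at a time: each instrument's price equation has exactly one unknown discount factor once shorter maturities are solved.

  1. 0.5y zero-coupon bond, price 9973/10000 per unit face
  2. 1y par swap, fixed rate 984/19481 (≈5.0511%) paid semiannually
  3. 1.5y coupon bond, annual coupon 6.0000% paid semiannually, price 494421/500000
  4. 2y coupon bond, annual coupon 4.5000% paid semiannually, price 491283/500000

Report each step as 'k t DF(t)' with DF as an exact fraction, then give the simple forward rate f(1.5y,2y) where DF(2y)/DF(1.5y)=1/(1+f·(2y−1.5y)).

1 1/2 9973/10000
2 1 2377/2500
3 3/2 9033/10000
4 2 4491/5000
f(1.5y,2y) = ((9033/10000)/(4491/5000) − 1)/(1/2) = 17/1497 ≈ 1.1356%

step 1 [0.5y] zero: DF = P = 9973/10000 ≈ 0.997300
step 2 [1y] swap r/2=492/19481: DF=(1 − 492/19481·(0.997300))/(1+492/19481) = 2377/2500 ≈ 0.950800
step 3 [1.5y] bond c/2=3/100: DF=(494421/500000 − 3/100·(0.997300+0.950800))/(1+3/100) = 9033/10000 ≈ 0.903300
step 4 [2y] bond c/2=9/400: DF=(491283/500000 − 9/400·(0.997300+0.950800+0.903300))/(1+9/400) = 4491/5000 ≈ 0.898200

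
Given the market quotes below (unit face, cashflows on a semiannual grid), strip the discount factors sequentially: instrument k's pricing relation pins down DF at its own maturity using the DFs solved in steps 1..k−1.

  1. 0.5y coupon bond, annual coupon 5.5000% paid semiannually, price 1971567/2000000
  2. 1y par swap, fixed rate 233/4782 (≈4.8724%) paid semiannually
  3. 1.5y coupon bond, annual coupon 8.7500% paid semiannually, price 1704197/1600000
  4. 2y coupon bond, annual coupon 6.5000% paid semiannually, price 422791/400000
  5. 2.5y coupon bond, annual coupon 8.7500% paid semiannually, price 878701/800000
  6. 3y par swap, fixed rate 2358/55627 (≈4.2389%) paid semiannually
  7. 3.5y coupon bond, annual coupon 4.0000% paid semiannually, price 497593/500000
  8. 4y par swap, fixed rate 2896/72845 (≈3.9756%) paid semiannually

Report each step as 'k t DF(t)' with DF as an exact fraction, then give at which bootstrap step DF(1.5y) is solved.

step 1 [0.5y] bond c/2=11/400: DF=(1971567/2000000 − 11/400·(0))/(1+11/400) = 4797/5000 ≈ 0.959400
step 2 [1y] swap r/2=233/9564: DF=(1 − 233/9564·(0.959400))/(1+233/9564) = 4767/5000 ≈ 0.953400
step 3 [1.5y] bond c/2=7/160: DF=(1704197/1600000 − 7/160·(0.959400+0.953400))/(1+7/160) = 9403/10000 ≈ 0.940300
step 4 [2y] bond c/2=13/400: DF=(422791/400000 − 13/400·(0.959400+0.953400+0.940300))/(1+13/400) = 9339/10000 ≈ 0.933900
step 5 [2.5y] bond c/2=7/160: DF=(878701/800000 − 7/160·(0.959400+0.953400+0.940300+0.933900))/(1+7/160) = 1117/1250 ≈ 0.893600
step 6 [3y] swap r/2=1179/55627: DF=(1 − 1179/55627·(0.959400+0.953400+0.940300+0.933900+0.893600))/(1+1179/55627) = 8821/10000 ≈ 0.882100
step 7 [3.5y] bond c/2=1/50: DF=(497593/500000 − 1/50·(0.959400+0.953400+0.940300+0.933900+0.893600+0.882100))/(1+1/50) = 4333/5000 ≈ 0.866600
step 8 [4y] swap r/2=1448/72845: DF=(1 − 1448/72845·(0.959400+0.953400+0.940300+0.933900+0.893600+0.882100+0.866600))/(1+1448/72845) = 1069/1250 ≈ 0.855200

1 1/2 4797/5000
2 1 4767/5000
3 3/2 9403/10000
4 2 9339/10000
5 5/2 1117/1250
6 3 8821/10000
7 7/2 4333/5000
8 4 1069/1250
DF(1.5y) is solved at step 3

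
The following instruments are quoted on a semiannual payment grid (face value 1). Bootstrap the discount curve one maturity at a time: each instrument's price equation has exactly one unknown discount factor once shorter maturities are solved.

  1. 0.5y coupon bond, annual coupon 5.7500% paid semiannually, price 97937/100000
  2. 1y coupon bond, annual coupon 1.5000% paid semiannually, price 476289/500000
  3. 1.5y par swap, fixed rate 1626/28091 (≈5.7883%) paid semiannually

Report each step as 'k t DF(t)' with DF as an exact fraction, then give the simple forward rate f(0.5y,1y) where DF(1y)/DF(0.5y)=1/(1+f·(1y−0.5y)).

step 1 [0.5y] bond c/2=23/800: DF=(97937/100000 − 23/800·(0))/(1+23/800) = 119/125 ≈ 0.952000
step 2 [1y] bond c/2=3/400: DF=(476289/500000 − 3/400·(0.952000))/(1+3/400) = 1173/1250 ≈ 0.938400
step 3 [1.5y] swap r/2=813/28091: DF=(1 − 813/28091·(0.952000+0.938400))/(1+813/28091) = 9187/10000 ≈ 0.918700

1 1/2 119/125
2 1 1173/1250
3 3/2 9187/10000
f(0.5y,1y) = ((119/125)/(1173/1250) − 1)/(1/2) = 2/69 ≈ 2.8986%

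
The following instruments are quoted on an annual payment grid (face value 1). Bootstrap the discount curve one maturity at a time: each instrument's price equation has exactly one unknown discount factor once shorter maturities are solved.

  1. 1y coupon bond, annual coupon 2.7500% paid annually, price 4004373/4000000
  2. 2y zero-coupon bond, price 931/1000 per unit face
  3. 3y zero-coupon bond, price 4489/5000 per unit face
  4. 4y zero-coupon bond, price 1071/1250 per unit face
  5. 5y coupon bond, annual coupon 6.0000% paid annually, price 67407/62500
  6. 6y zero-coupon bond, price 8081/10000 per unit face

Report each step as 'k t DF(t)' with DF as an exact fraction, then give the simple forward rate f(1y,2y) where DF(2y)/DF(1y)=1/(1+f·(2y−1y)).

step 1 [1y] bond c/1=11/400: DF=(4004373/4000000 − 11/400·(0))/(1+11/400) = 9743/10000 ≈ 0.974300
step 2 [2y] zero: DF = P = 931/1000 ≈ 0.931000
step 3 [3y] zero: DF = P = 4489/5000 ≈ 0.897800
step 4 [4y] zero: DF = P = 1071/1250 ≈ 0.856800
step 5 [5y] bond c/1=3/50: DF=(67407/62500 − 3/50·(0.974300+0.931000+0.897800+0.856800))/(1+3/50) = 8103/10000 ≈ 0.810300
step 6 [6y] zero: DF = P = 8081/10000 ≈ 0.808100

1 1 9743/10000
2 2 931/1000
3 3 4489/5000
4 4 1071/1250
5 5 8103/10000
6 6 8081/10000
f(1y,2y) = ((9743/10000)/(931/1000) − 1)/(1) = 433/9310 ≈ 4.6509%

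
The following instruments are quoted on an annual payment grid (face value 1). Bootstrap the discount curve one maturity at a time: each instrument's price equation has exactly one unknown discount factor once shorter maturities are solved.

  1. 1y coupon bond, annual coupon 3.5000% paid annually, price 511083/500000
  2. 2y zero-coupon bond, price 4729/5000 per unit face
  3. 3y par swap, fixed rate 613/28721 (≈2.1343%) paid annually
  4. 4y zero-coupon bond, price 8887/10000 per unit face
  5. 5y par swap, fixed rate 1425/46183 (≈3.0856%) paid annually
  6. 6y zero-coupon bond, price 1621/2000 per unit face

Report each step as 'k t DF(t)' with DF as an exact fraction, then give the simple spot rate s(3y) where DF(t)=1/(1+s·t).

step 1 [1y] bond c/1=7/200: DF=(511083/500000 − 7/200·(0))/(1+7/200) = 2469/2500 ≈ 0.987600
step 2 [2y] zero: DF = P = 4729/5000 ≈ 0.945800
step 3 [3y] swap r/1=613/28721: DF=(1 − 613/28721·(0.987600+0.945800))/(1+613/28721) = 9387/10000 ≈ 0.938700
step 4 [4y] zero: DF = P = 8887/10000 ≈ 0.888700
step 5 [5y] swap r/1=1425/46183: DF=(1 − 1425/46183·(0.987600+0.945800+0.938700+0.888700))/(1+1425/46183) = 343/400 ≈ 0.857500
step 6 [6y] zero: DF = P = 1621/2000 ≈ 0.810500

1 1 2469/2500
2 2 4729/5000
3 3 9387/10000
4 4 8887/10000
5 5 343/400
6 6 1621/2000
s(3y) = (1/(9387/10000) − 1)/(3) = 613/28161 ≈ 2.1768%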